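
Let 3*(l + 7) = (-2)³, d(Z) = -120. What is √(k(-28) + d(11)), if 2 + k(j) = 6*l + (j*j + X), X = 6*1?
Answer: √610 ≈ 24.698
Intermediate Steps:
X = 6
l = -29/3 (l = -7 + (⅓)*(-2)³ = -7 + (⅓)*(-8) = -7 - 8/3 = -29/3 ≈ -9.6667)
k(j) = -54 + j² (k(j) = -2 + (6*(-29/3) + (j*j + 6)) = -2 + (-58 + (j² + 6)) = -2 + (-58 + (6 + j²)) = -2 + (-52 + j²) = -54 + j²)
√(k(-28) + d(11)) = √((-54 + (-28)²) - 120) = √((-54 + 784) - 120) = √(730 - 120) = √610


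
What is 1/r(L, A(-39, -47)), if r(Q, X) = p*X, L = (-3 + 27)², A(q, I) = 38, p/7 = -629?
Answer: -1/167314 ≈ -5.9768e-6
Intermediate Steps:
p = -4403 (p = 7*(-629) = -4403)
L = 576 (L = 24² = 576)
r(Q, X) = -4403*X
1/r(L, A(-39, -47)) = 1/(-4403*38) = 1/(-167314) = -1/167314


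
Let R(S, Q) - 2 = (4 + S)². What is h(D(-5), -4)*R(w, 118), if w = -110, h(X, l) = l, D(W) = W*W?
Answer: -44952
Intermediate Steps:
D(W) = W²
R(S, Q) = 2 + (4 + S)²
h(D(-5), -4)*R(w, 118) = -4*(2 + (4 - 110)²) = -4*(2 + (-106)²) = -4*(2 + 11236) = -4*11238 = -44952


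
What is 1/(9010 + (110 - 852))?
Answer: 1/8268 ≈ 0.00012095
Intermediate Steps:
1/(9010 + (110 - 852)) = 1/(9010 - 742) = 1/8268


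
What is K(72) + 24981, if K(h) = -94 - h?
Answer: 24815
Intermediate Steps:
K(72) + 24981 = (-94 - 1*72) + 24981 = (-94 - 72) + 24981 = -166 + 24981 = 24815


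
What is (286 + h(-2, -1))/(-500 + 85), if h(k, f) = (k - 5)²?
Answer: -67/83 ≈ -0.80723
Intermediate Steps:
h(k, f) = (-5 + k)²
(286 + h(-2, -1))/(-500 + 85) = (286 + (-5 - 2)²)/(-500 + 85) = (286 + (-7)²)/(-415) = (286 + 49)*(-1/415) = 335*(-1/415) = -67/83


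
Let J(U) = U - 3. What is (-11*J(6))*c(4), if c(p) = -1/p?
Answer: 33/4 ≈ 8.2500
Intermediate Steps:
J(U) = -3 + U
(-11*J(6))*c(4) = (-11*(-3 + 6))*(-1/4) = (-11*3)*(-1*¼) = -33*(-¼) = 33/4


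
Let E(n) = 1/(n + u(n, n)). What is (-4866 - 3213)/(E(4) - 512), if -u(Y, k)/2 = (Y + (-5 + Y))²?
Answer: 113106/7169 ≈ 15.777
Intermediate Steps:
u(Y, k) = -2*(-5 + 2*Y)² (u(Y, k) = -2*(Y + (-5 + Y))² = -2*(-5 + 2*Y)²)
E(n) = 1/(n - 2*(-5 + 2*n)²)
(-4866 - 3213)/(E(4) - 512) = (-4866 - 3213)/(1/(4 - 2*(-5 + 2*4)²) - 512) = -8079/(1/(4 - 2*(-5 + 8)²) - 512) = -8079/(1/(4 - 2*3²) - 512) = -8079/(1/(4 - 2*9) - 512) = -8079/(1/(4 - 18) - 512) = -8079/(1/(-14) - 512) = -8079/(-1/14 - 512) = -8079/(-7169/14) = -8079*(-14/7169) = 113106/7169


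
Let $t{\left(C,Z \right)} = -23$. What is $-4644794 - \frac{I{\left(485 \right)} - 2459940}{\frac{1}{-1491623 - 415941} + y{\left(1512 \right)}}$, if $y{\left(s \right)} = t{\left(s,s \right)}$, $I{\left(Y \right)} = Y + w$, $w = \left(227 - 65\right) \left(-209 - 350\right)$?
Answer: $- \frac{208649879544894}{43873973} \approx -4.7557 \cdot 10^{6}$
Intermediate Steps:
$w = -90558$ ($w = 162 \left(-559\right) = -90558$)
$I{\left(Y \right)} = -90558 + Y$ ($I{\left(Y \right)} = Y - 90558 = -90558 + Y$)
$y{\left(s \right)} = -23$
$-4644794 - \frac{I{\left(485 \right)} - 2459940}{\frac{1}{-1491623 - 415941} + y{\left(1512 \right)}} = -4644794 - \frac{\left(-90558 + 485\right) - 2459940}{\frac{1}{-1491623 - 415941} - 23} = -4644794 - \frac{-90073 - 2459940}{\frac{1}{-1907564} - 23} = -4644794 - - \frac{2550013}{- \frac{1}{1907564} - 23} = -4644794 - - \frac{2550013}{- \frac{43873973}{1907564}} = -4644794 - \left(-2550013\right) \left(- \frac{1907564}{43873973}\right) = -4644794 - \frac{4864312998332}{43873973} = - \frac{208649879544894}{43873973}$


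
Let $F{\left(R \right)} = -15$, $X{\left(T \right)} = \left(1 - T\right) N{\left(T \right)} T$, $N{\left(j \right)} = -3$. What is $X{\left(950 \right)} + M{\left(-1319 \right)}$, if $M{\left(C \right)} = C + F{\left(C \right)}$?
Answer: $2703316$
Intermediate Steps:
$X{\left(T \right)} = T \left(-3 + 3 T\right)$ ($X{\left(T \right)} = \left(1 - T\right) \left(-3\right) T = \left(-3 + 3 T\right) T = T \left(-3 + 3 T\right)$)
$M{\left(C \right)} = -15 + C$ ($M{\left(C \right)} = C - 15 = -15 + C$)
$X{\left(950 \right)} + M{\left(-1319 \right)} = 3 \cdot 950 \left(-1 + 950\right) - 1334 = 3 \cdot 950 \cdot 949 - 1334 = 2704650 - 1334 = 2703316$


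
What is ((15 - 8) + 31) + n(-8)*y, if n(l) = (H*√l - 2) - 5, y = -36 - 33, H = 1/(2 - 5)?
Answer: 521 + 46*I*√2 ≈ 521.0 + 65.054*I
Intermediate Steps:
H = -⅓ (H = 1/(-3) = -⅓ ≈ -0.33333)
y = -69
n(l) = -7 - √l/3 (n(l) = (-√l/3 - 2) - 5 = (-2 - √l/3) - 5 = -7 - √l/3)
((15 - 8) + 31) + n(-8)*y = ((15 - 8) + 31) + (-7 - 2*I*√2/3)*(-69) = (7 + 31) + (-7 - 2*I*√2/3)*(-69) = 38 + (-7 - 2*I*√2/3)*(-69) = 38 + (483 + 46*I*√2) = 521 + 46*I*√2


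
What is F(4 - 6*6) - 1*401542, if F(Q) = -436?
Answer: -401978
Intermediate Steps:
F(4 - 6*6) - 1*401542 = -436 - 1*401542 = -436 - 401542 = -401978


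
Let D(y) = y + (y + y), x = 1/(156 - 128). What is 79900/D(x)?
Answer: 2237200/3 ≈ 7.4573e+5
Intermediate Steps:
x = 1/28 ≈ 0.035714
D(y) = 3*y (D(y) = y + 2*y = 3*y)
79900/D(x) = 79900/((3*(1/28))) = 79900/(3/28) = 79900*(28/3) = 2237200/3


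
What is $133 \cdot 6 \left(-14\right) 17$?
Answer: $-189924$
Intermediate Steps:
$133 \cdot 6 \left(-14\right) 17 = 133 \left(\left(-84\right) 17\right) = 133 \left(-1428\right) = -189924$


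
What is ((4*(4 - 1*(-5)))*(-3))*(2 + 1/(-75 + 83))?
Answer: -459/2 ≈ -229.50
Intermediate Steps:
((4*(4 - 1*(-5)))*(-3))*(2 + 1/(-75 + 83)) = ((4*(4 + 5))*(-3))*(2 + 1/8) = ((4*9)*(-3))*(2 + 1/8) = (36*(-3))*(17/8) = -108*17/8 = -459/2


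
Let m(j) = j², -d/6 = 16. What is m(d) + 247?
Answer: 9463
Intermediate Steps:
d = -96 (d = -6*16 = -96)
m(d) + 247 = (-96)² + 247 = 9216 + 247 = 9463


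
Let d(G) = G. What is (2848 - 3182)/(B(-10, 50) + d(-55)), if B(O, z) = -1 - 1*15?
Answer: 334/71 ≈ 4.7042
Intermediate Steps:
B(O, z) = -16 (B(O, z) = -1 - 15 = -16)
(2848 - 3182)/(B(-10, 50) + d(-55)) = (2848 - 3182)/(-16 - 55) = -334/(-71) = -334*(-1/71) = 334/71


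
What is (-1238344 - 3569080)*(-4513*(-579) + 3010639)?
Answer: -27035346896384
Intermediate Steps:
(-1238344 - 3569080)*(-4513*(-579) + 3010639) = -4807424*(2613027 + 3010639) = -4807424*5623666 = -27035346896384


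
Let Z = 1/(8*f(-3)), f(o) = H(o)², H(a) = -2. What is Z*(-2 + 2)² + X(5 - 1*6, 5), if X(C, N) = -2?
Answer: -2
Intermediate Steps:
f(o) = 4 (f(o) = (-2)² = 4)
Z = 1/32 (Z = 1/(8*4) = (⅛)*(¼) = 1/32 ≈ 0.031250)
Z*(-2 + 2)² + X(5 - 1*6, 5) = (-2 + 2)²/32 - 2 = (1/32)*0² - 2 = (1/32)*0 - 2 = 0 - 2 = -2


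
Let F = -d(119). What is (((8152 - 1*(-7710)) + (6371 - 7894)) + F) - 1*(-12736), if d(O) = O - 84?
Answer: 27040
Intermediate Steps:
d(O) = -84 + O
F = -35 (F = -(-84 + 119) = -1*35 = -35)
(((8152 - 1*(-7710)) + (6371 - 7894)) + F) - 1*(-12736) = (((8152 - 1*(-7710)) + (6371 - 7894)) - 35) - 1*(-12736) = (((8152 + 7710) - 1523) - 35) + 12736 = ((15862 - 1523) - 35) + 12736 = (14339 - 35) + 12736 = 14304 + 12736 = 27040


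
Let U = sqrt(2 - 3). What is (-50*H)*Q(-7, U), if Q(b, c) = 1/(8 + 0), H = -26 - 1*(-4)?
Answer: 275/2 ≈ 137.50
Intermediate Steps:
H = -22 (H = -26 + 4 = -22)
U = I (U = sqrt(-1) = I ≈ 1.0*I)
Q(b, c) = 1/8
(-50*H)*Q(-7, U) = -50*(-22)*(1/8) = 1100*(1/8) = 275/2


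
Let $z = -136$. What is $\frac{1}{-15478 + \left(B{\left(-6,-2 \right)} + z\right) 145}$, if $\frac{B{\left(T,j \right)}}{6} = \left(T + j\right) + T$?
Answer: $- \frac{1}{47378} \approx -2.1107 \cdot 10^{-5}$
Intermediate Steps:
$B{\left(T,j \right)} = 6 j + 12 T$ ($B{\left(T,j \right)} = 6 \left(\left(T + j\right) + T\right) = 6 \left(j + 2 T\right) = 6 j + 12 T$)
$\frac{1}{-15478 + \left(B{\left(-6,-2 \right)} + z\right) 145} = \frac{1}{-15478 + \left(\left(6 \left(-2\right) + 12 \left(-6\right)\right) - 136\right) 145} = \frac{1}{-15478 + \left(\left(-12 - 72\right) - 136\right) 145} = \frac{1}{-15478 + \left(-84 - 136\right) 145} = \frac{1}{-15478 - 31900} = \frac{1}{-47378} = - \frac{1}{47378}$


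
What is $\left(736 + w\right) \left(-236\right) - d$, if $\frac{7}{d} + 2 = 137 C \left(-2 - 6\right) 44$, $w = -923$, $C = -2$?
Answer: $\frac{608050695}{13778} \approx 44132.0$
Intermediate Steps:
$d = \frac{1}{13778}$ ($d = \frac{7}{-2 + 137 \left(- 2 \left(-2 - 6\right)\right) 44} = \frac{7}{-2 + 137 \left(\left(-2\right) \left(-8\right)\right) 44} = \frac{7}{-2 + 137 \cdot 16 \cdot 44} = \frac{7}{-2 + 2192 \cdot 44} = \frac{7}{-2 + 96448} = \frac{7}{96446} = 7 \cdot \frac{1}{96446} = \frac{1}{13778} \approx 7.2579 \cdot 10^{-5}$)
$\left(736 + w\right) \left(-236\right) - d = \left(736 - 923\right) \left(-236\right) - \frac{1}{13778} = \left(-187\right) \left(-236\right) - \frac{1}{13778} = 44132 - \frac{1}{13778} = \frac{608050695}{13778}$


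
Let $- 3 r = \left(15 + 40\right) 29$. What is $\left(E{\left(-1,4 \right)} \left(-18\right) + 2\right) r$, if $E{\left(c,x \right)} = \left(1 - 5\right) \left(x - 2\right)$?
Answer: $- \frac{232870}{3} \approx -77623.0$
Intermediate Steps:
$E{\left(c,x \right)} = 8 - 4 x$ ($E{\left(c,x \right)} = - 4 \left(-2 + x\right) = 8 - 4 x$)
$r = - \frac{1595}{3}$ ($r = - \frac{\left(15 + 40\right) 29}{3} = - \frac{55 \cdot 29}{3} = \left(- \frac{1}{3}\right) 1595 = - \frac{1595}{3} \approx -531.67$)
$\left(E{\left(-1,4 \right)} \left(-18\right) + 2\right) r = \left(\left(8 - 16\right) \left(-18\right) + 2\right) \left(- \frac{1595}{3}\right) = \left(\left(-8\right) \left(-18\right) + 2\right) \left(- \frac{1595}{3}\right) = \left(144 + 2\right) \left(- \frac{1595}{3}\right) = 146 \left(- \frac{1595}{3}\right) = - \frac{232870}{3}$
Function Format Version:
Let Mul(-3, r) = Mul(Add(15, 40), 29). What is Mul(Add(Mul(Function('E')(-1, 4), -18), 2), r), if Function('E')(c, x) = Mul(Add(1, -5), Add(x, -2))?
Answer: Rational(-232870, 3) ≈ -77623.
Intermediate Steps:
Function('E')(c, x) = Add(8, Mul(-4, x)) (Function('E')(c, x) = Mul(-4, Add(-2, x)) = Add(8, Mul(-4, x)))
r = Rational(-1595, 3) (r = Mul(Rational(-1, 3), Mul(Add(15, 40), 29)) = Mul(Rational(-1, 3), Mul(55, 29)) = Mul(Rational(-1, 3), 1595) = Rational(-1595, 3) ≈ -531.67)
Mul(Add(Mul(Function('E')(-1, 4), -18), 2), r) = Mul(Add(Mul(Add(8, Mul(-4, 4)), -18), 2), Rational(-1595, 3)) = Mul(Add(Mul(Add(8, -16), -18), 2), Rational(-1595, 3)) = Mul(Add(Mul(-8, -18), 2), Rational(-1595, 3)) = Mul(Add(144, 2), Rational(-1595, 3)) = Mul(146, Rational(-1595, 3)) = Rational(-232870, 3)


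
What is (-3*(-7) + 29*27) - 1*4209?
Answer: -3405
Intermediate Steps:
(-3*(-7) + 29*27) - 1*4209 = (21 + 783) - 4209 = 804 - 4209 = -3405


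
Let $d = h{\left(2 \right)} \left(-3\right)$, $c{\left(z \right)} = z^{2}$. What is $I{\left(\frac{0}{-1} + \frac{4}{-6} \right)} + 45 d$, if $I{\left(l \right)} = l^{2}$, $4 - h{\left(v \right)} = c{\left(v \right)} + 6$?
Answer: $\frac{7294}{9} \approx 810.44$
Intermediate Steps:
$h{\left(v \right)} = -2 - v^{2}$ ($h{\left(v \right)} = 4 - \left(v^{2} + 6\right) = 4 - \left(6 + v^{2}\right) = -2 - v^{2}$)
$d = 18$ ($d = \left(-2 - 2^{2}\right) \left(-3\right) = \left(-2 - 4\right) \left(-3\right) = \left(-6\right) \left(-3\right) = 18$)
$I{\left(\frac{0}{-1} + \frac{4}{-6} \right)} + 45 d = \left(\frac{0}{-1} + \frac{4}{-6}\right)^{2} + 45 \cdot 18 = \left(0 \left(-1\right) + 4 \left(- \frac{1}{6}\right)\right)^{2} + 810 = \left(0 - \frac{2}{3}\right)^{2} + 810 = \left(- \frac{2}{3}\right)^{2} + 810 = \frac{4}{9} + 810 = \frac{7294}{9}$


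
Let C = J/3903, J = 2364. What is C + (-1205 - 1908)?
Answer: -4049225/1301 ≈ -3112.4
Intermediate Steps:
C = 788/1301 (C = 2364/3903 = 2364*(1/3903) = 788/1301 ≈ 0.60569)
C + (-1205 - 1908) = 788/1301 + (-1205 - 1908) = 788/1301 - 3113 = -4049225/1301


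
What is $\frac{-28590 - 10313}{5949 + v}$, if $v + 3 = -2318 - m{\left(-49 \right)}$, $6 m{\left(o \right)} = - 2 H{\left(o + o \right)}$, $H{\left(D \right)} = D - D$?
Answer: $- \frac{38903}{3628} \approx -10.723$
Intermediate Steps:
$H{\left(D \right)} = 0$
$m{\left(o \right)} = 0$ ($m{\left(o \right)} = \frac{\left(-2\right) 0}{6} = \frac{1}{6} \cdot 0 = 0$)
$v = -2321$ ($v = -3 - 2318 = -2321$)
$\frac{-28590 - 10313}{5949 + v} = \frac{-28590 - 10313}{5949 - 2321} = - \frac{38903}{3628}$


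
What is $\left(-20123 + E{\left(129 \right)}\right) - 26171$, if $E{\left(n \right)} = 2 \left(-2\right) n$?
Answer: $-46810$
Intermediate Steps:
$E{\left(n \right)} = - 4 n$
$\left(-20123 + E{\left(129 \right)}\right) - 26171 = \left(-20123 - 516\right) - 26171 = -20639 - 26171 = -46810$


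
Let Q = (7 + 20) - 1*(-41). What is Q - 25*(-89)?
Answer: 2293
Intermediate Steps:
Q = 68 (Q = 27 + 41 = 68)
Q - 25*(-89) = 68 - 25*(-89) = 68 + 2225 = 2293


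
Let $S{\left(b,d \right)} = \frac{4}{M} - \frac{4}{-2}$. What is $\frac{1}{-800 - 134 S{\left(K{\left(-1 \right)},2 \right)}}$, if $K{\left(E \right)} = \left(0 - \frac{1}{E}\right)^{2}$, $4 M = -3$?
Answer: $- \frac{3}{1060} \approx -0.0028302$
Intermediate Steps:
$M = - \frac{3}{4}$ ($M = \frac{1}{4} \left(-3\right) = - \frac{3}{4} \approx -0.75$)
$K{\left(E \right)} = \frac{1}{E^{2}}$ ($K{\left(E \right)} = \left(- \frac{1}{E}\right)^{2} = \frac{1}{E^{2}}$)
$S{\left(b,d \right)} = - \frac{10}{3}$ ($S{\left(b,d \right)} = \frac{4}{- \frac{3}{4}} - \frac{4}{-2} = 4 \left(- \frac{4}{3}\right) - -2 = - \frac{16}{3} + 2 = - \frac{10}{3}$)
$\frac{1}{-800 - 134 S{\left(K{\left(-1 \right)},2 \right)}} = \frac{1}{-800 - - \frac{1340}{3}} = \frac{1}{-800 + \frac{1340}{3}} = \frac{1}{- \frac{1060}{3}} = - \frac{3}{1060}$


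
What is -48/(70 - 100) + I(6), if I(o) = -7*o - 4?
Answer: -222/5 ≈ -44.400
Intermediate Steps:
I(o) = -4 - 7*o
-48/(70 - 100) + I(6) = -48/(70 - 100) + (-4 - 7*6) = -48/(-30) + (-4 - 42) = -48*(-1/30) - 46 = 8/5 - 46 = -222/5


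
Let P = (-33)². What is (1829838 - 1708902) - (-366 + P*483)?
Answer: -404685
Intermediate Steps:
P = 1089
(1829838 - 1708902) - (-366 + P*483) = (1829838 - 1708902) - (-366 + 1089*483) = 120936 - (-366 + 525987) = 120936 - 1*525621 = 120936 - 525621 = -404685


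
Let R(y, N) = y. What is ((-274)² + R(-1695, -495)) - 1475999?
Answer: -1402618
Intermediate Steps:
((-274)² + R(-1695, -495)) - 1475999 = ((-274)² - 1695) - 1475999 = (75076 - 1695) - 1475999 = 73381 - 1475999 = -1402618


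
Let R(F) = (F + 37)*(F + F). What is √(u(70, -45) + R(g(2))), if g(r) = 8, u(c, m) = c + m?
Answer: √745 ≈ 27.295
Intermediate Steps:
R(F) = 2*F*(37 + F) (R(F) = (37 + F)*(2*F) = 2*F*(37 + F))
√(u(70, -45) + R(g(2))) = √((70 - 45) + 2*8*(37 + 8)) = √(25 + 2*8*45) = √(25 + 720) = √745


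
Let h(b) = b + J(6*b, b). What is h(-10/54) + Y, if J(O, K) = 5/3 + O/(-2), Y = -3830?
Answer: -103355/27 ≈ -3828.0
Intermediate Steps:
J(O, K) = 5/3 - O/2 (J(O, K) = 5*(⅓) + O*(-½) = 5/3 - O/2)
h(b) = 5/3 - 2*b (h(b) = b + (5/3 - 3*b) = 5/3 - 2*b)
h(-10/54) + Y = (5/3 - (-20)/54) - 3830 = (5/3 - 2*(-5/27)) - 3830 = (5/3 + 10/27) - 3830 = 55/27 - 3830 = -103355/27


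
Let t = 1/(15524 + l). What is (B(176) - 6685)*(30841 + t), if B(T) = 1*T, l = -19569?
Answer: -812009752596/4045 ≈ -2.0074e+8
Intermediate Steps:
B(T) = T
t = -1/4045 (t = 1/(15524 - 19569) = 1/(-4045) = -1/4045 ≈ -0.00024722)
(B(176) - 6685)*(30841 + t) = (176 - 6685)*(30841 - 1/4045) = -6509*124751844/4045 = -812009752596/4045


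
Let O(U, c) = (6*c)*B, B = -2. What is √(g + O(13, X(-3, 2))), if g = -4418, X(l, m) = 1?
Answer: I*√4430 ≈ 66.558*I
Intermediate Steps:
O(U, c) = -12*c (O(U, c) = (6*c)*(-2) = -12*c)
√(g + O(13, X(-3, 2))) = √(-4418 - 12*1) = √(-4418 - 12) = √(-4430) = I*√4430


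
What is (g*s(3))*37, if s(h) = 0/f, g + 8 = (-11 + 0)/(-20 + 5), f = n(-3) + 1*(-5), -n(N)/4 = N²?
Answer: 0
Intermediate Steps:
n(N) = -4*N²
f = -41 (f = -4*(-3)² + 1*(-5) = -4*9 - 5 = -36 - 5 = -41)
g = -109/15 (g = -8 + (-11 + 0)/(-20 + 5) = -8 - 11/(-15) = -8 - 11*(-1/15) = -8 + 11/15 = -109/15 ≈ -7.2667)
s(h) = 0 (s(h) = 0/(-41) = 0*(-1/41) = 0)
(g*s(3))*37 = -109/15*0*37 = 0*37 = 0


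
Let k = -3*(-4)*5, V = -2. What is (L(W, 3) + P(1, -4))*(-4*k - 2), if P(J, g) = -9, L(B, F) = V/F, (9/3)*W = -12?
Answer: 7018/3 ≈ 2339.3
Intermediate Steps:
W = -4 (W = (⅓)*(-12) = -4)
L(B, F) = -2/F
k = 60 (k = 12*5 = 60)
(L(W, 3) + P(1, -4))*(-4*k - 2) = (-2/3 - 9)*(-4*60 - 2) = (-2*⅓ - 9)*(-240 - 2) = (-⅔ - 9)*(-242) = -29/3*(-242) = 7018/3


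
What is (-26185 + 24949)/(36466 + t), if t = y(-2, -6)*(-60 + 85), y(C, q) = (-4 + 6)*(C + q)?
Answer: -206/6011 ≈ -0.034271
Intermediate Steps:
y(C, q) = 2*C + 2*q (y(C, q) = 2*(C + q) = 2*C + 2*q)
t = -400 (t = (2*(-2) + 2*(-6))*(-60 + 85) = (-4 - 12)*25 = -16*25 = -400)
(-26185 + 24949)/(36466 + t) = (-26185 + 24949)/(36466 - 400) = -1236/36066 = -1236*1/36066 = -206/6011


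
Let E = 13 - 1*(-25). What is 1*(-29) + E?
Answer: 9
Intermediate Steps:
E = 38 (E = 13 + 25 = 38)
1*(-29) + E = 1*(-29) + 38 = -29 + 38 = 9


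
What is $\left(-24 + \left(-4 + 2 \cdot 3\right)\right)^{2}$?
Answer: $484$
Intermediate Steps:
$\left(-24 + \left(-4 + 2 \cdot 3\right)\right)^{2} = \left(-24 + \left(-4 + 6\right)\right)^{2} = \left(-24 + 2\right)^{2} = \left(-22\right)^{2} = 484$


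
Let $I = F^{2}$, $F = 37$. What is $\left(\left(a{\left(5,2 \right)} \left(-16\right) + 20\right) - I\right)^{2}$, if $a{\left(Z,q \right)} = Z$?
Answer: $2042041$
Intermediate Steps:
$I = 1369$ ($I = 37^{2} = 1369$)
$\left(\left(a{\left(5,2 \right)} \left(-16\right) + 20\right) - I\right)^{2} = \left(\left(5 \left(-16\right) + 20\right) - 1369\right)^{2} = \left(\left(-80 + 20\right) - 1369\right)^{2} = \left(-60 - 1369\right)^{2} = \left(-1429\right)^{2} = 2042041$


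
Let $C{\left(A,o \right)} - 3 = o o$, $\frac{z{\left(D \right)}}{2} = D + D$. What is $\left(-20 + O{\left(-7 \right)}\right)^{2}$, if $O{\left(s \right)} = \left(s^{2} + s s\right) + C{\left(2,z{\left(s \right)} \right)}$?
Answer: $748225$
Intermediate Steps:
$z{\left(D \right)} = 4 D$ ($z{\left(D \right)} = 2 \left(D + D\right) = 2 \cdot 2 D = 4 D$)
$C{\left(A,o \right)} = 3 + o^{2}$ ($C{\left(A,o \right)} = 3 + o o = 3 + o^{2}$)
$O{\left(s \right)} = 3 + 18 s^{2}$ ($O{\left(s \right)} = \left(s^{2} + s s\right) + \left(3 + \left(4 s\right)^{2}\right) = \left(s^{2} + s^{2}\right) + \left(3 + 16 s^{2}\right) = 2 s^{2} + \left(3 + 16 s^{2}\right) = 3 + 18 s^{2}$)
$\left(-20 + O{\left(-7 \right)}\right)^{2} = \left(-20 + \left(3 + 18 \left(-7\right)^{2}\right)\right)^{2} = \left(-20 + \left(3 + 18 \cdot 49\right)\right)^{2} = \left(-20 + \left(3 + 882\right)\right)^{2} = \left(-20 + 885\right)^{2} = 865^{2} = 748225$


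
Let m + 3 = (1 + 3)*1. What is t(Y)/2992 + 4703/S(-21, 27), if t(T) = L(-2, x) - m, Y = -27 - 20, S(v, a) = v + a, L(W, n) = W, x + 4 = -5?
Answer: 7035679/8976 ≈ 783.83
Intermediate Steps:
x = -9 (x = -4 - 5 = -9)
S(v, a) = a + v
Y = -47
m = 1 (m = -3 + (1 + 3)*1 = -3 + 4*1 = -3 + 4 = 1)
t(T) = -3 (t(T) = -2 - 1*1 = -2 - 1 = -3)
t(Y)/2992 + 4703/S(-21, 27) = -3/2992 + 4703/(27 - 21) = -3*1/2992 + 4703/6 = -3/2992 + 4703*(⅙) = -3/2992 + 4703/6 = 7035679/8976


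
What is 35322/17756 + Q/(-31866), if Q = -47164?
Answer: 490753709/141453174 ≈ 3.4694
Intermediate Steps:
35322/17756 + Q/(-31866) = 35322/17756 - 47164/(-31866) = 35322*(1/17756) - 47164*(-1/31866) = 17661/8878 + 23582/15933 = 490753709/141453174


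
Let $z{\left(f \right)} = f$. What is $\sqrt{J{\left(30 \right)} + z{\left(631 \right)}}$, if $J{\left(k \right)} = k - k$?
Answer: $\sqrt{631} \approx 25.12$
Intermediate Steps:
$J{\left(k \right)} = 0$
$\sqrt{J{\left(30 \right)} + z{\left(631 \right)}} = \sqrt{0 + 631} = \sqrt{631}$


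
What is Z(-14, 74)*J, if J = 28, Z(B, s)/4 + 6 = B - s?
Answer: -10528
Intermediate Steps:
Z(B, s) = -24 - 4*s + 4*B (Z(B, s) = -24 + 4*(B - s) = -24 + (-4*s + 4*B) = -24 - 4*s + 4*B)
Z(-14, 74)*J = (-24 - 4*74 + 4*(-14))*28 = (-24 - 296 - 56)*28 = -376*28 = -10528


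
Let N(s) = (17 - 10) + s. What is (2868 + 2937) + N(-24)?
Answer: 5788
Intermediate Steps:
N(s) = 7 + s
(2868 + 2937) + N(-24) = (2868 + 2937) + (7 - 24) = 5805 - 17 = 5788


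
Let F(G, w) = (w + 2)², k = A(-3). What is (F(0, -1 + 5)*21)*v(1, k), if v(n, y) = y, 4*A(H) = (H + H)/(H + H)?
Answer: 189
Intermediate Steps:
A(H) = ¼ (A(H) = ((H + H)/(H + H))/4 = ((2*H)/((2*H)))/4 = ((2*H)*(1/(2*H)))/4 = (¼)*1 = ¼)
k = ¼ ≈ 0.25000
F(G, w) = (2 + w)²
(F(0, -1 + 5)*21)*v(1, k) = ((2 + (-1 + 5))²*21)*(¼) = ((2 + 4)²*21)*(¼) = (6²*21)*(¼) = (36*21)*(¼) = 756*(¼) = 189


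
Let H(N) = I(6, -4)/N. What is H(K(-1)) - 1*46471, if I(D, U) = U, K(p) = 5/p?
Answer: -232351/5 ≈ -46470.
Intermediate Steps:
H(N) = -4/N
H(K(-1)) - 1*46471 = -4/(5/(-1)) - 1*46471 = -4/(5*(-1)) - 46471 = -4/(-5) - 46471 = -4*(-1/5) - 46471 = 4/5 - 46471 = -232351/5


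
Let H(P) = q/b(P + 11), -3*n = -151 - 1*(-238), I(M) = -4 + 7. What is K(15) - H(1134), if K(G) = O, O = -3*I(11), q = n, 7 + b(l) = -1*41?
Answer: -461/48 ≈ -9.6042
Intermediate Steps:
b(l) = -48 (b(l) = -7 - 1*41 = -7 - 41 = -48)
I(M) = 3
n = -29 (n = -(-151 - 1*(-238))/3 = -(-151 + 238)/3 = -⅓*87 = -29)
q = -29
H(P) = 29/48 (H(P) = -29/(-48) = -29*(-1/48) = 29/48)
O = -9 (O = -3*3 = -9)
K(G) = -9
K(15) - H(1134) = -9 - 1*29/48 = -9 - 29/48 = -461/48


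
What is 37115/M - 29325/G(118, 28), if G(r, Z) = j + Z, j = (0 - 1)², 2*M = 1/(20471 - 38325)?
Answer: -38433799505/29 ≈ -1.3253e+9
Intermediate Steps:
M = -1/35708 (M = 1/(2*(20471 - 38325)) = (½)/(-17854) = (½)*(-1/17854) = -1/35708 ≈ -2.8005e-5)
j = 1 (j = (-1)² = 1)
G(r, Z) = 1 + Z
37115/M - 29325/G(118, 28) = 37115/(-1/35708) - 29325/(1 + 28) = 37115*(-35708) - 29325/29 = -1325302420 - 29325*1/29 = -1325302420 - 29325/29 = -38433799505/29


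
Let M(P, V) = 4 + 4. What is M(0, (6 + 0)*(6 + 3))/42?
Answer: 4/21 ≈ 0.19048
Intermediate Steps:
M(P, V) = 8
M(0, (6 + 0)*(6 + 3))/42 = 8/42 = 8*(1/42) = 4/21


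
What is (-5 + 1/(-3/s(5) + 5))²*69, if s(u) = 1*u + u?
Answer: 3493125/2209 ≈ 1581.3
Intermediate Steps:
s(u) = 2*u (s(u) = u + u = 2*u)
(-5 + 1/(-3/s(5) + 5))²*69 = (-5 + 1/(-3/(2*5) + 5))²*69 = (-5 + 1/(-3/10 + 5))²*69 = (-5 + 1/(47/10))²*69 = (-5 + 10/47)²*69 = (-225/47)²*69 = (50625/2209)*69 = 3493125/2209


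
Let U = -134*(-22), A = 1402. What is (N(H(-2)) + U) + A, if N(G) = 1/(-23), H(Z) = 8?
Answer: 100049/23 ≈ 4350.0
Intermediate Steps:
U = 2948
N(G) = -1/23
(N(H(-2)) + U) + A = (-1/23 + 2948) + 1402 = 67803/23 + 1402 = 100049/23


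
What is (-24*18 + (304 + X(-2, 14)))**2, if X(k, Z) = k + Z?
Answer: 13456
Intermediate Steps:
X(k, Z) = Z + k
(-24*18 + (304 + X(-2, 14)))**2 = (-24*18 + (304 + (14 - 2)))**2 = (-432 + (304 + 12))**2 = (-432 + 316)**2 = (-116)**2 = 13456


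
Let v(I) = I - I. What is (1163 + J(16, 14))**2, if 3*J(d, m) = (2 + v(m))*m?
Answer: 12369289/9 ≈ 1.3744e+6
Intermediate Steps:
v(I) = 0
J(d, m) = 2*m/3 (J(d, m) = ((2 + 0)*m)/3 = (2*m)/3 = 2*m/3)
(1163 + J(16, 14))**2 = (1163 + (2/3)*14)**2 = (1163 + 28/3)**2 = (3517/3)**2 = 12369289/9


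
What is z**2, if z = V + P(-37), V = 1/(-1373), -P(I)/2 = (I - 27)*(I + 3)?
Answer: 35704174238209/1885129 ≈ 1.8940e+7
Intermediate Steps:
P(I) = -2*(-27 + I)*(3 + I) (P(I) = -2*(I - 27)*(I + 3) = -2*(-27 + I)*(3 + I))
V = -1/1373 ≈ -0.00072833
z = -5975297/1373 (z = -1/1373 + (162 - 2*(-37)**2 + 48*(-37)) = -1/1373 + (162 - 2*1369 - 1776) = -1/1373 + (162 - 2738 - 1776) = -1/1373 - 4352 = -5975297/1373 ≈ -4352.0)
z**2 = (-5975297/1373)**2 = 35704174238209/1885129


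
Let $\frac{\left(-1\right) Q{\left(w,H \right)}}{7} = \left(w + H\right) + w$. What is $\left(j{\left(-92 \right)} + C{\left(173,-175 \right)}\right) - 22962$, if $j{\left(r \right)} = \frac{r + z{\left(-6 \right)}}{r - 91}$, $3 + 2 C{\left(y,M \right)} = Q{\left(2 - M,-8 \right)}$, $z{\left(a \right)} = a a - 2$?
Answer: $- \frac{8847751}{366} \approx -24174.0$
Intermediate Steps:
$z{\left(a \right)} = -2 + a^{2}$ ($z{\left(a \right)} = a^{2} - 2 = -2 + a^{2}$)
$Q{\left(w,H \right)} = - 14 w - 7 H$ ($Q{\left(w,H \right)} = - 7 \left(\left(w + H\right) + w\right) = - 7 \left(\left(H + w\right) + w\right) = - 7 \left(H + 2 w\right) = - 14 w - 7 H$)
$C{\left(y,M \right)} = \frac{25}{2} + 7 M$ ($C{\left(y,M \right)} = - \frac{3}{2} + \frac{- 14 \left(2 - M\right) - -56}{2} = - \frac{3}{2} + \frac{\left(-28 + 14 M\right) + 56}{2} = - \frac{3}{2} + \frac{28 + 14 M}{2} = - \frac{3}{2} + \left(14 + 7 M\right) = \frac{25}{2} + 7 M$)
$j{\left(r \right)} = \frac{34 + r}{-91 + r}$ ($j{\left(r \right)} = \frac{r - \left(2 - \left(-6\right)^{2}\right)}{r - 91} = \frac{r + \left(-2 + 36\right)}{-91 + r} = \frac{r + 34}{-91 + r} = \frac{34 + r}{-91 + r}$)
$\left(j{\left(-92 \right)} + C{\left(173,-175 \right)}\right) - 22962 = \left(\frac{34 - 92}{-91 - 92} + \left(\frac{25}{2} + 7 \left(-175\right)\right)\right) - 22962 = \left(\frac{1}{-183} \left(-58\right) + \left(\frac{25}{2} - 1225\right)\right) - 22962 = \left(\left(- \frac{1}{183}\right) \left(-58\right) - \frac{2425}{2}\right) - 22962 = \left(\frac{58}{183} - \frac{2425}{2}\right) - 22962 = - \frac{443659}{366} - 22962 = - \frac{8847751}{366}$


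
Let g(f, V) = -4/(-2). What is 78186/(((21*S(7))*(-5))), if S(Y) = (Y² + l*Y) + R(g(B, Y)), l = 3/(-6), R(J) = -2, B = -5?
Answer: -52124/3045 ≈ -17.118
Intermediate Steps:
g(f, V) = 2 (g(f, V) = -4*(-½) = 2)
l = -½ (l = 3*(-⅙) = -½ ≈ -0.50000)
S(Y) = -2 + Y² - Y/2 (S(Y) = (Y² - Y/2) - 2 = -2 + Y² - Y/2)
78186/(((21*S(7))*(-5))) = 78186/(((21*(-2 + 7² - ½*7))*(-5))) = 78186/(((21*(-2 + 49 - 7/2))*(-5))) = 78186/(((21*(87/2))*(-5))) = 78186/(((1827/2)*(-5))) = 78186/(-9135/2) = 78186*(-2/9135) = -52124/3045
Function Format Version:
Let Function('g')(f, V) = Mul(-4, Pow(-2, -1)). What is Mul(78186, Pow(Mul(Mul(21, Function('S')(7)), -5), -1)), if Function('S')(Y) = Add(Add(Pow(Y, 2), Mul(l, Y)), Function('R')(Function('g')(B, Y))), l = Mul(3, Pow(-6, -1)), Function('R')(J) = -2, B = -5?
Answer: Rational(-52124, 3045) ≈ -17.118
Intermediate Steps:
Function('g')(f, V) = 2 (Function('g')(f, V) = Mul(-4, Rational(-1, 2)) = 2)
l = Rational(-1, 2) (l = Mul(3, Rational(-1, 6)) = Rational(-1, 2) ≈ -0.50000)
Function('S')(Y) = Add(-2, Pow(Y, 2), Mul(Rational(-1, 2), Y)) (Function('S')(Y) = Add(Add(Pow(Y, 2), Mul(Rational(-1, 2), Y)), -2) = Add(-2, Pow(Y, 2), Mul(Rational(-1, 2), Y)))
Mul(78186, Pow(Mul(Mul(21, Function('S')(7)), -5), -1)) = Mul(78186, Pow(Mul(Mul(21, Add(-2, Pow(7, 2), Mul(Rational(-1, 2), 7))), -5), -1)) = Mul(78186, Pow(Mul(Mul(21, Add(-2, 49, Rational(-7, 2))), -5), -1)) = Mul(78186, Pow(Mul(Mul(21, Rational(87, 2)), -5), -1)) = Mul(78186, Pow(Mul(Rational(1827, 2), -5), -1)) = Mul(78186, Pow(Rational(-9135, 2), -1)) = Mul(78186, Rational(-2, 9135)) = Rational(-52124, 3045)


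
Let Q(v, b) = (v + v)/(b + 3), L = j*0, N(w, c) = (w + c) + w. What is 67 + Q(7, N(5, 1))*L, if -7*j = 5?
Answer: 67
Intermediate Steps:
j = -5/7 (j = -1/7*5 = -5/7 ≈ -0.71429)
N(w, c) = c + 2*w (N(w, c) = (c + w) + w = c + 2*w)
L = 0 (L = -5/7*0 = 0)
Q(v, b) = 2*v/(3 + b) (Q(v, b) = (2*v)/(3 + b) = 2*v/(3 + b))
67 + Q(7, N(5, 1))*L = 67 + (2*7/(3 + (1 + 2*5)))*0 = 67 + (2*7/(3 + (1 + 10)))*0 = 67 + (2*7/(3 + 11))*0 = 67 + (2*7/14)*0 = 67 + (2*7*(1/14))*0 = 67 + 1*0 = 67 + 0 = 67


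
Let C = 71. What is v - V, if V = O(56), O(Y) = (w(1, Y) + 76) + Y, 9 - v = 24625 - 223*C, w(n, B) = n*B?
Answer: -8971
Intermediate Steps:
w(n, B) = B*n
v = -8783 (v = 9 - (24625 - 223*71) = 9 - (24625 - 1*15833) = 9 - (24625 - 15833) = 9 - 1*8792 = 9 - 8792 = -8783)
O(Y) = 76 + 2*Y (O(Y) = (Y*1 + 76) + Y = (Y + 76) + Y = (76 + Y) + Y = 76 + 2*Y)
V = 188 (V = 76 + 2*56 = 76 + 112 = 188)
v - V = -8783 - 1*188 = -8783 - 188 = -8971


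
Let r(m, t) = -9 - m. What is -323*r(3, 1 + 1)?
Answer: 3876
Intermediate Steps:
-323*r(3, 1 + 1) = -323*(-9 - 1*3) = -323*(-9 - 3) = -323*(-12) = 3876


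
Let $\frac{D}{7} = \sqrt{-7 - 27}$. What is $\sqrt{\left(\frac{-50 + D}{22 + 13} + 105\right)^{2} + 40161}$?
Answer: $\frac{\sqrt{62336184 + 50750 i \sqrt{34}}}{35} \approx 225.58 + 0.53543 i$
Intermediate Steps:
$D = 7 i \sqrt{34}$ ($D = 7 \sqrt{-7 - 27} = 7 \sqrt{-34} = 7 i \sqrt{34} \approx 40.817 i$)
$\sqrt{\left(\frac{-50 + D}{22 + 13} + 105\right)^{2} + 40161} = \sqrt{\left(\frac{-50 + 7 i \sqrt{34}}{22 + 13} + 105\right)^{2} + 40161} = \sqrt{\left(\frac{-50 + 7 i \sqrt{34}}{35} + 105\right)^{2} + 40161} = \sqrt{\left(\left(-50 + 7 i \sqrt{34}\right) \frac{1}{35} + 105\right)^{2} + 40161} = \sqrt{\left(\left(- \frac{10}{7} + \frac{i \sqrt{34}}{5}\right) + 105\right)^{2} + 40161} = \sqrt{\left(\frac{725}{7} + \frac{i \sqrt{34}}{5}\right)^{2} + 40161} = \sqrt{40161 + \left(\frac{725}{7} + \frac{i \sqrt{34}}{5}\right)^{2}}$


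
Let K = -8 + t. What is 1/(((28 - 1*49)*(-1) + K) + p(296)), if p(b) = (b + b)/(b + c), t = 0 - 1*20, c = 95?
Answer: -391/2145 ≈ -0.18228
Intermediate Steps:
t = -20 (t = 0 - 20 = -20)
p(b) = 2*b/(95 + b) (p(b) = (b + b)/(b + 95) = (2*b)/(95 + b) = 2*b/(95 + b))
K = -28 (K = -8 - 20 = -28)
1/(((28 - 1*49)*(-1) + K) + p(296)) = 1/(((28 - 1*49)*(-1) - 28) + 2*296/(95 + 296)) = 1/(((28 - 49)*(-1) - 28) + 2*296/391) = 1/((-21*(-1) - 28) + 2*296*(1/391)) = 1/((21 - 28) + 592/391) = 1/(-7 + 592/391) = 1/(-2145/391) = -391/2145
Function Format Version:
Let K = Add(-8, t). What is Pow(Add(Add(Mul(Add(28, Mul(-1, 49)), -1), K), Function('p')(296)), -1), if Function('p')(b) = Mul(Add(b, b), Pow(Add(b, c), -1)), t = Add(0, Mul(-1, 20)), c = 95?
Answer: Rational(-391, 2145) ≈ -0.18228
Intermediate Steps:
t = -20 (t = Add(0, -20) = -20)
Function('p')(b) = Mul(2, b, Pow(Add(95, b), -1)) (Function('p')(b) = Mul(Add(b, b), Pow(Add(b, 95), -1)) = Mul(Mul(2, b), Pow(Add(95, b), -1)) = Mul(2, b, Pow(Add(95, b), -1)))
K = -28 (K = Add(-8, -20) = -28)
Pow(Add(Add(Mul(Add(28, Mul(-1, 49)), -1), K), Function('p')(296)), -1) = Pow(Add(Add(Mul(Add(28, Mul(-1, 49)), -1), -28), Mul(2, 296, Pow(Add(95, 296), -1))), -1) = Pow(Add(Add(Mul(Add(28, -49), -1), -28), Mul(2, 296, Pow(391, -1))), -1) = Pow(Add(Add(Mul(-21, -1), -28), Mul(2, 296, Rational(1, 391))), -1) = Pow(Add(Add(21, -28), Rational(592, 391)), -1) = Pow(Add(-7, Rational(592, 391)), -1) = Pow(Rational(-2145, 391), -1) = Rational(-391, 2145)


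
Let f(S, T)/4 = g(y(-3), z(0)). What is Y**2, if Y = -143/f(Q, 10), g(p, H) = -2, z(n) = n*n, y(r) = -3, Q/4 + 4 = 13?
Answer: 20449/64 ≈ 319.52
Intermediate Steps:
Q = 36 (Q = -16 + 4*13 = -16 + 52 = 36)
z(n) = n**2
f(S, T) = -8 (f(S, T) = 4*(-2) = -8)
Y = 143/8 (Y = -143/(-8) = -143*(-1/8) = 143/8 ≈ 17.875)
Y**2 = (143/8)**2 = 20449/64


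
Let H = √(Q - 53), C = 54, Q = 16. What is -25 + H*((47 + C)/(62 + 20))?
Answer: -25 + 101*I*√37/82 ≈ -25.0 + 7.4922*I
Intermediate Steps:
H = I*√37 (H = √(16 - 53) = √(-37) = I*√37 ≈ 6.0828*I)
-25 + H*((47 + C)/(62 + 20)) = -25 + (I*√37)*((47 + 54)/(62 + 20)) = -25 + (I*√37)*(101/82) = -25 + 101*I*√37/82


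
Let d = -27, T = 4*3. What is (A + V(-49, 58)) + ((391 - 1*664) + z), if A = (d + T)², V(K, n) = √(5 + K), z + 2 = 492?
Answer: 442 + 2*I*√11 ≈ 442.0 + 6.6332*I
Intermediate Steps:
z = 490 (z = -2 + 492 = 490)
T = 12
A = 225 (A = (-27 + 12)² = (-15)² = 225)
(A + V(-49, 58)) + ((391 - 1*664) + z) = (225 + √(5 - 49)) + ((391 - 1*664) + 490) = (225 + √(-44)) + ((391 - 664) + 490) = (225 + 2*I*√11) + (-273 + 490) = (225 + 2*I*√11) + 217 = 442 + 2*I*√11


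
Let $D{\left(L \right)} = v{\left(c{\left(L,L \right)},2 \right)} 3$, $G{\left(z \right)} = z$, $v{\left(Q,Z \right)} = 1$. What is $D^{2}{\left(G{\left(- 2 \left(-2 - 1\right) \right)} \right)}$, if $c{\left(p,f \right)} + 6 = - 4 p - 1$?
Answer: $9$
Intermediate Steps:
$c{\left(p,f \right)} = -7 - 4 p$ ($c{\left(p,f \right)} = -6 - \left(1 + 4 p\right) = -7 - 4 p$)
$D{\left(L \right)} = 3$ ($D{\left(L \right)} = 1 \cdot 3 = 3$)
$D^{2}{\left(G{\left(- 2 \left(-2 - 1\right) \right)} \right)} = 3^{2} = 9$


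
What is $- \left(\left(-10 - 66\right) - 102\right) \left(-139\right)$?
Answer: $-24742$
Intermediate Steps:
$- \left(\left(-10 - 66\right) - 102\right) \left(-139\right) = - \left(-76 - 102\right) \left(-139\right) = - \left(-178\right) \left(-139\right) = \left(-1\right) 24742 = -24742$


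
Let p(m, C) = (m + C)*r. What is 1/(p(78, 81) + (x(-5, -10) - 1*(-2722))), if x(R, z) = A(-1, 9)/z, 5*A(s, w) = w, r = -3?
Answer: 50/112241 ≈ 0.00044547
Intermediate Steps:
A(s, w) = w/5
x(R, z) = 9/(5*z) (x(R, z) = ((⅕)*9)/z = 9/(5*z))
p(m, C) = -3*C - 3*m (p(m, C) = (m + C)*(-3) = (C + m)*(-3) = -3*C - 3*m)
1/(p(78, 81) + (x(-5, -10) - 1*(-2722))) = 1/((-3*81 - 3*78) + ((9/5)/(-10) - 1*(-2722))) = 1/((-243 - 234) + ((9/5)*(-⅒) + 2722)) = 1/(-477 + (-9/50 + 2722)) = 1/(-477 + 136091/50) = 1/(112241/50) = 50/112241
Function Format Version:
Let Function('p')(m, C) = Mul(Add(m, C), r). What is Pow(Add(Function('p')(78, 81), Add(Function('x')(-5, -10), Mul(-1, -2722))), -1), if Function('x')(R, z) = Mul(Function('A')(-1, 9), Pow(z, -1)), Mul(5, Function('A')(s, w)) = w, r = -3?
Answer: Rational(50, 112241) ≈ 0.00044547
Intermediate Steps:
Function('A')(s, w) = Mul(Rational(1, 5), w)
Function('x')(R, z) = Mul(Rational(9, 5), Pow(z, -1)) (Function('x')(R, z) = Mul(Mul(Rational(1, 5), 9), Pow(z, -1)) = Mul(Rational(9, 5), Pow(z, -1)))
Function('p')(m, C) = Add(Mul(-3, C), Mul(-3, m)) (Function('p')(m, C) = Mul(Add(m, C), -3) = Mul(Add(C, m), -3) = Add(Mul(-3, C), Mul(-3, m)))
Pow(Add(Function('p')(78, 81), Add(Function('x')(-5, -10), Mul(-1, -2722))), -1) = Pow(Add(Add(Mul(-3, 81), Mul(-3, 78)), Add(Mul(Rational(9, 5), Pow(-10, -1)), Mul(-1, -2722))), -1) = Pow(Add(Add(-243, -234), Add(Mul(Rational(9, 5), Rational(-1, 10)), 2722)), -1) = Pow(Add(-477, Add(Rational(-9, 50), 2722)), -1) = Pow(Add(-477, Rational(136091, 50)), -1) = Pow(Rational(112241, 50), -1) = Rational(50, 112241)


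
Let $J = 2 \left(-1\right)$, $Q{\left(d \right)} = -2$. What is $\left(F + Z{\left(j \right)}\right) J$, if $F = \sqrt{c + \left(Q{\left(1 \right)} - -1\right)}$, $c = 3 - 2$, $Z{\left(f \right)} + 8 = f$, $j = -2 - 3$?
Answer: $26$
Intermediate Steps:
$j = -5$
$Z{\left(f \right)} = -8 + f$
$c = 1$ ($c = 3 - 2 = 1$)
$J = -2$
$F = 0$ ($F = \sqrt{1 - 1} = \sqrt{0} = 0$)
$\left(F + Z{\left(j \right)}\right) J = \left(0 - 13\right) \left(-2\right) = \left(-13\right) \left(-2\right) = 26$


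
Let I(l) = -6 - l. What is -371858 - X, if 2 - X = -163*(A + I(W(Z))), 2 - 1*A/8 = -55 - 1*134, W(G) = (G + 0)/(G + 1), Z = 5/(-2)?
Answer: -1859023/3 ≈ -6.1967e+5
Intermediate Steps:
Z = -5/2 (Z = 5*(-½) = -5/2 ≈ -2.5000)
W(G) = G/(1 + G)
A = 1528 (A = 16 - 8*(-55 - 1*134) = 16 - 8*(-55 - 134) = 16 - 8*(-189) = 16 + 1512 = 1528)
X = 743449/3 (X = 2 - (-163)*(1528 + (-6 - (-5)/(2*(1 - 5/2)))) = 2 - (-163)*(1528 + (-6 - (-5)/(2*(-3/2)))) = 2 - (-163)*(1528 + (-6 - (-5)*(-2)/(2*3))) = 2 - (-163)*(1528 + (-6 - 1*5/3)) = 2 - (-163)*(1528 + (-6 - 5/3)) = 2 - (-163)*(1528 - 23/3) = 2 - (-163)*4561/3 = 2 - 1*(-743443/3) = 2 + 743443/3 = 743449/3 ≈ 2.4782e+5)
-371858 - X = -371858 - 1*743449/3 = -371858 - 743449/3 = -1859023/3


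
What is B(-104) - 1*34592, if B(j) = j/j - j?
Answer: -34487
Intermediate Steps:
B(j) = 1 - j
B(-104) - 1*34592 = (1 - 1*(-104)) - 1*34592 = (1 + 104) - 34592 = 105 - 34592 = -34487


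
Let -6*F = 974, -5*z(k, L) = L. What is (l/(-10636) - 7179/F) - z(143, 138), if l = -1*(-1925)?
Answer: 1855453301/25898660 ≈ 71.643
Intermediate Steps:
l = 1925
z(k, L) = -L/5
F = -487/3 (F = -⅙*974 = -487/3 ≈ -162.33)
(l/(-10636) - 7179/F) - z(143, 138) = (1925/(-10636) - 7179/(-487/3)) - (-1)*138/5 = (1925*(-1/10636) - 7179*(-3/487)) - 1*(-138/5) = (-1925/10636 + 21537/487) + 138/5 = 228130057/5179732 + 138/5 = 1855453301/25898660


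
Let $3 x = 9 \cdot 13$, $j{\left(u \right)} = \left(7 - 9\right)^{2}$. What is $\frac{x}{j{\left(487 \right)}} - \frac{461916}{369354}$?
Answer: $\frac{2092857}{246236} \approx 8.4994$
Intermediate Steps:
$j{\left(u \right)} = 4$ ($j{\left(u \right)} = \left(-2\right)^{2} = 4$)
$x = 39$ ($x = \frac{9 \cdot 13}{3} = \frac{1}{3} \cdot 117 = 39$)
$\frac{x}{j{\left(487 \right)}} - \frac{461916}{369354} = \frac{39}{4} - \frac{461916}{369354} = 39 \cdot \frac{1}{4} - \frac{76986}{61559} = \frac{39}{4} - \frac{76986}{61559} = \frac{2092857}{246236}$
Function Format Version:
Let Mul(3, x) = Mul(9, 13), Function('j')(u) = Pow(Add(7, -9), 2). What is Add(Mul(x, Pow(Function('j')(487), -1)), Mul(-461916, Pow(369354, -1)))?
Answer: Rational(2092857, 246236) ≈ 8.4994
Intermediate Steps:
Function('j')(u) = 4 (Function('j')(u) = Pow(-2, 2) = 4)
x = 39 (x = Mul(Rational(1, 3), Mul(9, 13)) = Mul(Rational(1, 3), 117) = 39)
Add(Mul(x, Pow(Function('j')(487), -1)), Mul(-461916, Pow(369354, -1))) = Add(Mul(39, Pow(4, -1)), Mul(-461916, Pow(369354, -1))) = Add(Mul(39, Rational(1, 4)), Mul(-461916, Rational(1, 369354))) = Add(Rational(39, 4), Rational(-76986, 61559)) = Rational(2092857, 246236)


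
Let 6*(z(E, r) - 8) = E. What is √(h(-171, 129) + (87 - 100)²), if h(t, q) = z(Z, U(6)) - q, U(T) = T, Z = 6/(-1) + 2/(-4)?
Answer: √1689/6 ≈ 6.8496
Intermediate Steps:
Z = -13/2 (Z = 6*(-1) + 2*(-¼) = -6 - ½ = -13/2 ≈ -6.5000)
z(E, r) = 8 + E/6
h(t, q) = 83/12 - q (h(t, q) = (8 + (⅙)*(-13/2)) - q = (8 - 13/12) - q = 83/12 - q)
√(h(-171, 129) + (87 - 100)²) = √((83/12 - 1*129) + (87 - 100)²) = √((83/12 - 129) + (-13)²) = √(-1465/12 + 169) = √(563/12) = √1689/6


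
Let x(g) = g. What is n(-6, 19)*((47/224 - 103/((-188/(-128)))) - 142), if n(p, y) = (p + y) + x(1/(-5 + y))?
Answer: -408285993/147392 ≈ -2770.1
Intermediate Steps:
n(p, y) = p + y + 1/(-5 + y) (n(p, y) = (p + y) + 1/(-5 + y) = p + y + 1/(-5 + y))
n(-6, 19)*((47/224 - 103/((-188/(-128)))) - 142) = ((1 + (-5 + 19)*(-6 + 19))/(-5 + 19))*((47/224 - 103/((-188/(-128)))) - 142) = ((1 + 14*13)/14)*((47*(1/224) - 103/((-188*(-1/128)))) - 142) = ((1 + 182)/14)*((47/224 - 103/47/32) - 142) = ((1/14)*183)*((47/224 - 103*32/47) - 142) = 183*((47/224 - 3296/47) - 142)/14 = 183*(-736095/10528 - 142)/14 = (183/14)*(-2231071/10528) = -408285993/147392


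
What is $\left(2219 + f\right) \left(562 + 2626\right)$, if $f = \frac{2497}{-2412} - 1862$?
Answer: $\frac{684293839}{603} \approx 1.1348 \cdot 10^{6}$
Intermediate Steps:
$f = - \frac{4493641}{2412}$ ($f = 2497 \left(- \frac{1}{2412}\right) - 1862 = - \frac{2497}{2412} - 1862 = - \frac{4493641}{2412} \approx -1863.0$)
$\left(2219 + f\right) \left(562 + 2626\right) = \left(2219 - \frac{4493641}{2412}\right) \left(562 + 2626\right) = \frac{858587}{2412} \cdot 3188 = \frac{684293839}{603}$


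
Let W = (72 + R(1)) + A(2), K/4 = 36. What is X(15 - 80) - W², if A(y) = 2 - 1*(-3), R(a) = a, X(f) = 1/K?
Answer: -876095/144 ≈ -6084.0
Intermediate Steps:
K = 144 (K = 4*36 = 144)
X(f) = 1/144
A(y) = 5 (A(y) = 2 + 3 = 5)
W = 78 (W = (72 + 1) + 5 = 73 + 5 = 78)
X(15 - 80) - W² = 1/144 - 1*78² = 1/144 - 1*6084 = 1/144 - 6084 = -876095/144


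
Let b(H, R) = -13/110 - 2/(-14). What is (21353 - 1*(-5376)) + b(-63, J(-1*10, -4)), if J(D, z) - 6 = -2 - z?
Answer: 20581349/770 ≈ 26729.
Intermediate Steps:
J(D, z) = 4 - z (J(D, z) = 6 + (-2 - z) = 4 - z)
b(H, R) = 19/770 (b(H, R) = -13*1/110 - 2*(-1/14) = -13/110 + ⅐ = 19/770)
(21353 - 1*(-5376)) + b(-63, J(-1*10, -4)) = (21353 - 1*(-5376)) + 19/770 = (21353 + 5376) + 19/770 = 26729 + 19/770 = 20581349/770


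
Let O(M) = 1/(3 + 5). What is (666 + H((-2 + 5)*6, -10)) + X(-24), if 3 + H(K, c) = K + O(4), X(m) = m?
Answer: 5257/8 ≈ 657.13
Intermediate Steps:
O(M) = ⅛ (O(M) = 1/8 = ⅛)
H(K, c) = -23/8 + K (H(K, c) = -3 + (K + ⅛) = -3 + (⅛ + K) = -23/8 + K)
(666 + H((-2 + 5)*6, -10)) + X(-24) = (666 + (-23/8 + (-2 + 5)*6)) - 24 = (666 + (-23/8 + 3*6)) - 24 = (666 + (-23/8 + 18)) - 24 = (666 + 121/8) - 24 = 5449/8 - 24 = 5257/8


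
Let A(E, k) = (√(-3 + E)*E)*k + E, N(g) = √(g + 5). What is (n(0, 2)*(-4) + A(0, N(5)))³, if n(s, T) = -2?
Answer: 512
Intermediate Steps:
N(g) = √(5 + g)
A(E, k) = E + E*k*√(-3 + E) (A(E, k) = (E*√(-3 + E))*k + E = E*k*√(-3 + E) + E = E + E*k*√(-3 + E))
(n(0, 2)*(-4) + A(0, N(5)))³ = (-2*(-4) + 0*(1 + √(5 + 5)*√(-3 + 0)))³ = (8 + 0*(1 + √10*√(-3)))³ = (8 + 0*(1 + √10*(I*√3)))³ = (8 + 0*(1 + I*√30))³ = (8 + 0)³ = 8³ = 512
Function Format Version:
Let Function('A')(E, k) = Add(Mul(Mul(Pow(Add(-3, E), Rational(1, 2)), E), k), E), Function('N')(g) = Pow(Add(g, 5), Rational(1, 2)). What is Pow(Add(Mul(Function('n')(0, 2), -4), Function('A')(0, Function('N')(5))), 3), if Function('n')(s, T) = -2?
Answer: 512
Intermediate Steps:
Function('N')(g) = Pow(Add(5, g), Rational(1, 2))
Function('A')(E, k) = Add(E, Mul(E, k, Pow(Add(-3, E), Rational(1, 2)))) (Function('A')(E, k) = Add(Mul(Mul(E, Pow(Add(-3, E), Rational(1, 2))), k), E) = Add(Mul(E, k, Pow(Add(-3, E), Rational(1, 2))), E) = Add(E, Mul(E, k, Pow(Add(-3, E), Rational(1, 2)))))
Pow(Add(Mul(Function('n')(0, 2), -4), Function('A')(0, Function('N')(5))), 3) = Pow(Add(Mul(-2, -4), Mul(0, Add(1, Mul(Pow(Add(5, 5), Rational(1, 2)), Pow(Add(-3, 0), Rational(1, 2)))))), 3) = Pow(Add(8, Mul(0, Add(1, Mul(Pow(10, Rational(1, 2)), Pow(-3, Rational(1, 2)))))), 3) = Pow(Add(8, Mul(0, Add(1, Mul(Pow(10, Rational(1, 2)), Mul(I, Pow(3, Rational(1, 2))))))), 3) = Pow(Add(8, Mul(0, Add(1, Mul(I, Pow(30, Rational(1, 2)))))), 3) = Pow(Add(8, 0), 3) = Pow(8, 3) = 512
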